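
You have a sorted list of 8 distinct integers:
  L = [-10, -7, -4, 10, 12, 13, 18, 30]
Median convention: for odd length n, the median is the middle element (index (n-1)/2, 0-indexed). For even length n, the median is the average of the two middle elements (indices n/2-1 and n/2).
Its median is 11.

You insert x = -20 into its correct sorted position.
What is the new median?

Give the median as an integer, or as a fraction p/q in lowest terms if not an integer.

Old list (sorted, length 8): [-10, -7, -4, 10, 12, 13, 18, 30]
Old median = 11
Insert x = -20
Old length even (8). Middle pair: indices 3,4 = 10,12.
New length odd (9). New median = single middle element.
x = -20: 0 elements are < x, 8 elements are > x.
New sorted list: [-20, -10, -7, -4, 10, 12, 13, 18, 30]
New median = 10

Answer: 10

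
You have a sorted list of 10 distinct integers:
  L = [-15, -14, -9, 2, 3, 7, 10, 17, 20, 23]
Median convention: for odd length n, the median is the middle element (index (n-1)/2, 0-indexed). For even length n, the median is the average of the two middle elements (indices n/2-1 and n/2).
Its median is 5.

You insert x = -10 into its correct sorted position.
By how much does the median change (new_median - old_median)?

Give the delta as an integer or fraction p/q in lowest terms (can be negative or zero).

Old median = 5
After inserting x = -10: new sorted = [-15, -14, -10, -9, 2, 3, 7, 10, 17, 20, 23]
New median = 3
Delta = 3 - 5 = -2

Answer: -2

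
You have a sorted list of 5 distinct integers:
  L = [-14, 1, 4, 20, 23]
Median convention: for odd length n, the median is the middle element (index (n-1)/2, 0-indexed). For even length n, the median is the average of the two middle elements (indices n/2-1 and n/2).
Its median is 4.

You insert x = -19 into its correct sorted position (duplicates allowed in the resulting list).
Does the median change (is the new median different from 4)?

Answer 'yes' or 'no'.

Old median = 4
Insert x = -19
New median = 5/2
Changed? yes

Answer: yes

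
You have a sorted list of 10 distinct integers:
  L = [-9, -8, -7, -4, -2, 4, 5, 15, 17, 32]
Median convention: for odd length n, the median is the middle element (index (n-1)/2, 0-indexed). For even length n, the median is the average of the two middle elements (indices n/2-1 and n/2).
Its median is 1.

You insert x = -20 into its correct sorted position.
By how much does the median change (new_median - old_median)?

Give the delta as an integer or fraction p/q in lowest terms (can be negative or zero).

Answer: -3

Derivation:
Old median = 1
After inserting x = -20: new sorted = [-20, -9, -8, -7, -4, -2, 4, 5, 15, 17, 32]
New median = -2
Delta = -2 - 1 = -3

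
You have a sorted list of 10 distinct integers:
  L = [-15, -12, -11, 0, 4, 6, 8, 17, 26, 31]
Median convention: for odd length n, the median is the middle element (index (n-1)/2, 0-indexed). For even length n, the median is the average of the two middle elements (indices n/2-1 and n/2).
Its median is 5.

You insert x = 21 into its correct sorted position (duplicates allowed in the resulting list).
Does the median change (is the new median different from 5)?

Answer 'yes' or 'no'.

Old median = 5
Insert x = 21
New median = 6
Changed? yes

Answer: yes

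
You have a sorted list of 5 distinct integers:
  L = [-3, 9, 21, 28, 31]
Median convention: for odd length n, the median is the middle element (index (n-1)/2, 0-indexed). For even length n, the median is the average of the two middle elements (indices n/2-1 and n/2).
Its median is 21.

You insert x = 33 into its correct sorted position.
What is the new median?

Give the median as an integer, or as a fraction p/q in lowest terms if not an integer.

Answer: 49/2

Derivation:
Old list (sorted, length 5): [-3, 9, 21, 28, 31]
Old median = 21
Insert x = 33
Old length odd (5). Middle was index 2 = 21.
New length even (6). New median = avg of two middle elements.
x = 33: 5 elements are < x, 0 elements are > x.
New sorted list: [-3, 9, 21, 28, 31, 33]
New median = 49/2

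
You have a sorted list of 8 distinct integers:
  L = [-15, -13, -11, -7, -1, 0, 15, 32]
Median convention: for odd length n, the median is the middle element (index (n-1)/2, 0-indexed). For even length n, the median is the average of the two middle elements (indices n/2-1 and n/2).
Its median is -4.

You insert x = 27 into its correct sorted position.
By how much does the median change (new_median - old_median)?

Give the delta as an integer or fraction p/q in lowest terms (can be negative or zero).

Old median = -4
After inserting x = 27: new sorted = [-15, -13, -11, -7, -1, 0, 15, 27, 32]
New median = -1
Delta = -1 - -4 = 3

Answer: 3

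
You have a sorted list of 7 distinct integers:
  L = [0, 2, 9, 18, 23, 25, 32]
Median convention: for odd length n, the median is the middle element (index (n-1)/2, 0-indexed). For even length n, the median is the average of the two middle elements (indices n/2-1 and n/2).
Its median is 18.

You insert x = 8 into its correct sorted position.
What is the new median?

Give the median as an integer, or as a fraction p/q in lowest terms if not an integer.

Answer: 27/2

Derivation:
Old list (sorted, length 7): [0, 2, 9, 18, 23, 25, 32]
Old median = 18
Insert x = 8
Old length odd (7). Middle was index 3 = 18.
New length even (8). New median = avg of two middle elements.
x = 8: 2 elements are < x, 5 elements are > x.
New sorted list: [0, 2, 8, 9, 18, 23, 25, 32]
New median = 27/2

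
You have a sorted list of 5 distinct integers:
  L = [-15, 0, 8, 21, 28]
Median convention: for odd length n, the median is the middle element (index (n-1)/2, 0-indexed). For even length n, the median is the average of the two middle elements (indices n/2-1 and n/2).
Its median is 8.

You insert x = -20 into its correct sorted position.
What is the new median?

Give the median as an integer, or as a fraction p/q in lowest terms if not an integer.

Answer: 4

Derivation:
Old list (sorted, length 5): [-15, 0, 8, 21, 28]
Old median = 8
Insert x = -20
Old length odd (5). Middle was index 2 = 8.
New length even (6). New median = avg of two middle elements.
x = -20: 0 elements are < x, 5 elements are > x.
New sorted list: [-20, -15, 0, 8, 21, 28]
New median = 4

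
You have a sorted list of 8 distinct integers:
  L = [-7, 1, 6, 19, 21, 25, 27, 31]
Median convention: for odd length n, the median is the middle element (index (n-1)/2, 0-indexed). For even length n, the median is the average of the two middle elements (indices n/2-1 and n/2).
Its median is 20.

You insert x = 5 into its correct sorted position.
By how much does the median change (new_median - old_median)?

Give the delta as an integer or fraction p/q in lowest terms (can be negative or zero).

Old median = 20
After inserting x = 5: new sorted = [-7, 1, 5, 6, 19, 21, 25, 27, 31]
New median = 19
Delta = 19 - 20 = -1

Answer: -1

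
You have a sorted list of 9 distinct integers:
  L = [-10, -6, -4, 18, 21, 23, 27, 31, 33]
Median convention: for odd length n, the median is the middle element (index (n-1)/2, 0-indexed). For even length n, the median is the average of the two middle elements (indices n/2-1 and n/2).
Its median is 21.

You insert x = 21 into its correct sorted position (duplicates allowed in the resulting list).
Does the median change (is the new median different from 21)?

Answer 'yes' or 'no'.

Old median = 21
Insert x = 21
New median = 21
Changed? no

Answer: no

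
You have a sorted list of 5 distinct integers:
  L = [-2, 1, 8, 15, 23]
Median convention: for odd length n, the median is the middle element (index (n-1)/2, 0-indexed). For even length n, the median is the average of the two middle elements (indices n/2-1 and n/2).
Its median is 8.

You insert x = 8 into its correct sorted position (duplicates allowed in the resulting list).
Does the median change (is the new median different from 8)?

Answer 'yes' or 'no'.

Old median = 8
Insert x = 8
New median = 8
Changed? no

Answer: no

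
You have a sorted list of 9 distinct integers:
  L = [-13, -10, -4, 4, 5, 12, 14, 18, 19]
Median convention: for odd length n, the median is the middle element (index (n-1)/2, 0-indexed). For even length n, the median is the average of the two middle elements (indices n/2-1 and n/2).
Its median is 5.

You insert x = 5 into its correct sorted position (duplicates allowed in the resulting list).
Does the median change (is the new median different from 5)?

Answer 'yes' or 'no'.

Old median = 5
Insert x = 5
New median = 5
Changed? no

Answer: no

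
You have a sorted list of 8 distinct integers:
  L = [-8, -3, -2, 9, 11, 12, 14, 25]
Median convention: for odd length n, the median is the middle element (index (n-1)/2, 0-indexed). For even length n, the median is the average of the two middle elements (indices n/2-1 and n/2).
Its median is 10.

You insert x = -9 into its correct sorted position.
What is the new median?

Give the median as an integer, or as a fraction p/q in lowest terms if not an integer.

Old list (sorted, length 8): [-8, -3, -2, 9, 11, 12, 14, 25]
Old median = 10
Insert x = -9
Old length even (8). Middle pair: indices 3,4 = 9,11.
New length odd (9). New median = single middle element.
x = -9: 0 elements are < x, 8 elements are > x.
New sorted list: [-9, -8, -3, -2, 9, 11, 12, 14, 25]
New median = 9

Answer: 9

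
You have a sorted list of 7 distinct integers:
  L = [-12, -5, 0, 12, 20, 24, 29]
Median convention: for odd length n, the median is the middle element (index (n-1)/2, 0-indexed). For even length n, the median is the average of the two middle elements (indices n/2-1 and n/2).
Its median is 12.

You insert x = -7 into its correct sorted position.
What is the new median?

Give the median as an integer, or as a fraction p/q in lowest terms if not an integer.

Old list (sorted, length 7): [-12, -5, 0, 12, 20, 24, 29]
Old median = 12
Insert x = -7
Old length odd (7). Middle was index 3 = 12.
New length even (8). New median = avg of two middle elements.
x = -7: 1 elements are < x, 6 elements are > x.
New sorted list: [-12, -7, -5, 0, 12, 20, 24, 29]
New median = 6

Answer: 6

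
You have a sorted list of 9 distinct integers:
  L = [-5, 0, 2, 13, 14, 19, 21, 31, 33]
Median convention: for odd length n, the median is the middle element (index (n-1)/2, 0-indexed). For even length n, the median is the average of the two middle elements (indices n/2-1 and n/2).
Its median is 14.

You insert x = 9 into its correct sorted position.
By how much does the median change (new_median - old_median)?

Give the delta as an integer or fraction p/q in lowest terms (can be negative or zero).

Old median = 14
After inserting x = 9: new sorted = [-5, 0, 2, 9, 13, 14, 19, 21, 31, 33]
New median = 27/2
Delta = 27/2 - 14 = -1/2

Answer: -1/2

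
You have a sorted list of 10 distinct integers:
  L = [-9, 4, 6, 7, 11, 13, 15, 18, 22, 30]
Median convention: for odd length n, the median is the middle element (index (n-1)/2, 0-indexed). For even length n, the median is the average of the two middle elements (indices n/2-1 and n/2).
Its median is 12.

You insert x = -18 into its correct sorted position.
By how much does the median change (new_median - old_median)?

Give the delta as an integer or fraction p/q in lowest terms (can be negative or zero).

Old median = 12
After inserting x = -18: new sorted = [-18, -9, 4, 6, 7, 11, 13, 15, 18, 22, 30]
New median = 11
Delta = 11 - 12 = -1

Answer: -1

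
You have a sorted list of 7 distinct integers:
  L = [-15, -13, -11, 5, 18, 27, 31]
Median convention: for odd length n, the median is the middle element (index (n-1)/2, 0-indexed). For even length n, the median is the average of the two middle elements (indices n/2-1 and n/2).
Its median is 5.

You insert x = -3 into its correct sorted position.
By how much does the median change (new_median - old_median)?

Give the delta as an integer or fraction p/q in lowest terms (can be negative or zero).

Answer: -4

Derivation:
Old median = 5
After inserting x = -3: new sorted = [-15, -13, -11, -3, 5, 18, 27, 31]
New median = 1
Delta = 1 - 5 = -4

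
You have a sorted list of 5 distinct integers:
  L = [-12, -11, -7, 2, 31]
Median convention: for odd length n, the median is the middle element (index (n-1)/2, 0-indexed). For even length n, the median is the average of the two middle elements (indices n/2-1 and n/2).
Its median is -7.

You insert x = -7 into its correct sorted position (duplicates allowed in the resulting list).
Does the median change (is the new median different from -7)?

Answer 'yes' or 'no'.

Answer: no

Derivation:
Old median = -7
Insert x = -7
New median = -7
Changed? no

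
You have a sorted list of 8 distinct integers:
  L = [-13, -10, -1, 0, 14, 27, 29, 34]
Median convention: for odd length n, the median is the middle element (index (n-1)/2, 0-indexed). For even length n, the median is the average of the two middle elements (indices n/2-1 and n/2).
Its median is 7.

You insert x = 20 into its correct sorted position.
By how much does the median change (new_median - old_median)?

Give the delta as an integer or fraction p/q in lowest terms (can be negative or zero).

Old median = 7
After inserting x = 20: new sorted = [-13, -10, -1, 0, 14, 20, 27, 29, 34]
New median = 14
Delta = 14 - 7 = 7

Answer: 7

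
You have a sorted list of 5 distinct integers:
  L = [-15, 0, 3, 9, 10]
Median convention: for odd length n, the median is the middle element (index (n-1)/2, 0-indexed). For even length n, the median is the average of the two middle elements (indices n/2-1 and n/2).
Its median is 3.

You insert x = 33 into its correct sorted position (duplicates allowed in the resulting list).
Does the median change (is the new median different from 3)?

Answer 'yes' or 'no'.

Answer: yes

Derivation:
Old median = 3
Insert x = 33
New median = 6
Changed? yes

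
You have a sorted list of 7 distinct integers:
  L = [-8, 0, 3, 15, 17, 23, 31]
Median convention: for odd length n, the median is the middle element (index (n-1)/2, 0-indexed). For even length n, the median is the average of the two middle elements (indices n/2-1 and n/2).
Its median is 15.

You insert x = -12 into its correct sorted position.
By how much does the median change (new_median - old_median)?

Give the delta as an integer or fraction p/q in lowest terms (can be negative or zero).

Old median = 15
After inserting x = -12: new sorted = [-12, -8, 0, 3, 15, 17, 23, 31]
New median = 9
Delta = 9 - 15 = -6

Answer: -6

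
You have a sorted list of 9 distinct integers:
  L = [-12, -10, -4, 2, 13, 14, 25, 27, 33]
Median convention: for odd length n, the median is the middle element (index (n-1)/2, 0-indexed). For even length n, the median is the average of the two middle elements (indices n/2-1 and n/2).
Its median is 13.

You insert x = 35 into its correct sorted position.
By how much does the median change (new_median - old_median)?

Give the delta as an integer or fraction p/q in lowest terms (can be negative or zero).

Answer: 1/2

Derivation:
Old median = 13
After inserting x = 35: new sorted = [-12, -10, -4, 2, 13, 14, 25, 27, 33, 35]
New median = 27/2
Delta = 27/2 - 13 = 1/2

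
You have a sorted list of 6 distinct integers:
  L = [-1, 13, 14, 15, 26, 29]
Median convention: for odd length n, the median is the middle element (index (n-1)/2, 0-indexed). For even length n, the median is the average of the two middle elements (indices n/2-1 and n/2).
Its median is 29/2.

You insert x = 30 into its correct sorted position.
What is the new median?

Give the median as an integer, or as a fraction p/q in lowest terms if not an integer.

Answer: 15

Derivation:
Old list (sorted, length 6): [-1, 13, 14, 15, 26, 29]
Old median = 29/2
Insert x = 30
Old length even (6). Middle pair: indices 2,3 = 14,15.
New length odd (7). New median = single middle element.
x = 30: 6 elements are < x, 0 elements are > x.
New sorted list: [-1, 13, 14, 15, 26, 29, 30]
New median = 15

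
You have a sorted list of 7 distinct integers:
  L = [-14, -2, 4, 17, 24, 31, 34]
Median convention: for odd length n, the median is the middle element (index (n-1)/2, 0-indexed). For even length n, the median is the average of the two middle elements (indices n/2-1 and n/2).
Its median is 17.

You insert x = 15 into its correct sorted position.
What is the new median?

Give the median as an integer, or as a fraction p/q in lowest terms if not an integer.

Old list (sorted, length 7): [-14, -2, 4, 17, 24, 31, 34]
Old median = 17
Insert x = 15
Old length odd (7). Middle was index 3 = 17.
New length even (8). New median = avg of two middle elements.
x = 15: 3 elements are < x, 4 elements are > x.
New sorted list: [-14, -2, 4, 15, 17, 24, 31, 34]
New median = 16

Answer: 16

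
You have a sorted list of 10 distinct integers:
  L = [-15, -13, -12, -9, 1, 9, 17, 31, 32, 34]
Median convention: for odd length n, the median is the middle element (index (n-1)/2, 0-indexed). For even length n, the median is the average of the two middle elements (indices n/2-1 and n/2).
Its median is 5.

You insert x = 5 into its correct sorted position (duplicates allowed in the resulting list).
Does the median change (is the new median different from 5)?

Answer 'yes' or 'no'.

Answer: no

Derivation:
Old median = 5
Insert x = 5
New median = 5
Changed? no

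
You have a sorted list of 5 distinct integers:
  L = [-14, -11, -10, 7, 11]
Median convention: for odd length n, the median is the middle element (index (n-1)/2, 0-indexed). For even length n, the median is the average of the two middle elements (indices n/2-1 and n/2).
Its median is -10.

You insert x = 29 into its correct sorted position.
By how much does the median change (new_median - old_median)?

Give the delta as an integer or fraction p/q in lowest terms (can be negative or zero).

Old median = -10
After inserting x = 29: new sorted = [-14, -11, -10, 7, 11, 29]
New median = -3/2
Delta = -3/2 - -10 = 17/2

Answer: 17/2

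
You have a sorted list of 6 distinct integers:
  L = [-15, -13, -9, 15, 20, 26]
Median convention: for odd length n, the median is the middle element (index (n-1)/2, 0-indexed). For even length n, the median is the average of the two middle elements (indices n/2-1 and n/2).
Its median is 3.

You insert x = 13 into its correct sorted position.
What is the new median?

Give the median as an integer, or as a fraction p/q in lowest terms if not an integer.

Old list (sorted, length 6): [-15, -13, -9, 15, 20, 26]
Old median = 3
Insert x = 13
Old length even (6). Middle pair: indices 2,3 = -9,15.
New length odd (7). New median = single middle element.
x = 13: 3 elements are < x, 3 elements are > x.
New sorted list: [-15, -13, -9, 13, 15, 20, 26]
New median = 13

Answer: 13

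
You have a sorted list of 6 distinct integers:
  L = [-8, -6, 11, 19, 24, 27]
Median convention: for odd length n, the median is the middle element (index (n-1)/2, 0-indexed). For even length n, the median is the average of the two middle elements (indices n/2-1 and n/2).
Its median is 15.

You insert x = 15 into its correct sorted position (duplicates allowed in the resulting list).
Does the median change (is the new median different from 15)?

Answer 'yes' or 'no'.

Answer: no

Derivation:
Old median = 15
Insert x = 15
New median = 15
Changed? no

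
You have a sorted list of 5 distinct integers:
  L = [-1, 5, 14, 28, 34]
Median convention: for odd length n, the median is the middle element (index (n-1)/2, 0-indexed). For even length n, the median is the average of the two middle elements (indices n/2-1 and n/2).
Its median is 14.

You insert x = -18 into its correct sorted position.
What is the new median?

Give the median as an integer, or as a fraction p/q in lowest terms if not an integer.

Old list (sorted, length 5): [-1, 5, 14, 28, 34]
Old median = 14
Insert x = -18
Old length odd (5). Middle was index 2 = 14.
New length even (6). New median = avg of two middle elements.
x = -18: 0 elements are < x, 5 elements are > x.
New sorted list: [-18, -1, 5, 14, 28, 34]
New median = 19/2

Answer: 19/2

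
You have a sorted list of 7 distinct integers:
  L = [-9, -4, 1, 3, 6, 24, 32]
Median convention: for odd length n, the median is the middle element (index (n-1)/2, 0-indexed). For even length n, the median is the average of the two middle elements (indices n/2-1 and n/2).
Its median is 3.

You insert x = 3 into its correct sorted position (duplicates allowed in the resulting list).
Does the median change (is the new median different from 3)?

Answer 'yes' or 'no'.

Answer: no

Derivation:
Old median = 3
Insert x = 3
New median = 3
Changed? no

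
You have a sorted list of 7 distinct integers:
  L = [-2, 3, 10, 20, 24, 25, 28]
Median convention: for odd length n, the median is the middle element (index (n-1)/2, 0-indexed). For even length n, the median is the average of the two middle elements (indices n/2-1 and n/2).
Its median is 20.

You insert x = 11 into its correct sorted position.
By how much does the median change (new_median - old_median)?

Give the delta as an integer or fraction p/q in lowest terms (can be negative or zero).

Answer: -9/2

Derivation:
Old median = 20
After inserting x = 11: new sorted = [-2, 3, 10, 11, 20, 24, 25, 28]
New median = 31/2
Delta = 31/2 - 20 = -9/2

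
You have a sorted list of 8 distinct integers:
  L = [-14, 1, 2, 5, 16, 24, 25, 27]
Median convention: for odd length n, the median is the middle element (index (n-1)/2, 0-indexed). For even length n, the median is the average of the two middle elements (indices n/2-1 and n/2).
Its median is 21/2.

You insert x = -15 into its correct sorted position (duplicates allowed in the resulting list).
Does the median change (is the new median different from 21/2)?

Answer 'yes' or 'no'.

Answer: yes

Derivation:
Old median = 21/2
Insert x = -15
New median = 5
Changed? yes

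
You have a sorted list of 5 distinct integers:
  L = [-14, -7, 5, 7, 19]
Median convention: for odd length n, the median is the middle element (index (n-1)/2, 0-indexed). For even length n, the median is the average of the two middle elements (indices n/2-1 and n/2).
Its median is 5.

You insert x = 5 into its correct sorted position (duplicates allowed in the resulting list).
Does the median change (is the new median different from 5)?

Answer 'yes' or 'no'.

Old median = 5
Insert x = 5
New median = 5
Changed? no

Answer: no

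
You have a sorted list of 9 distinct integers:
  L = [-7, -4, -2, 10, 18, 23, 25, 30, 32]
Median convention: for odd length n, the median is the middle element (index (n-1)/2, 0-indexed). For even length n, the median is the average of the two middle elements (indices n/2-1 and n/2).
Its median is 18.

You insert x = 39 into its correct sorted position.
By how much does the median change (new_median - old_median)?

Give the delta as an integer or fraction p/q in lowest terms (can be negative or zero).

Old median = 18
After inserting x = 39: new sorted = [-7, -4, -2, 10, 18, 23, 25, 30, 32, 39]
New median = 41/2
Delta = 41/2 - 18 = 5/2

Answer: 5/2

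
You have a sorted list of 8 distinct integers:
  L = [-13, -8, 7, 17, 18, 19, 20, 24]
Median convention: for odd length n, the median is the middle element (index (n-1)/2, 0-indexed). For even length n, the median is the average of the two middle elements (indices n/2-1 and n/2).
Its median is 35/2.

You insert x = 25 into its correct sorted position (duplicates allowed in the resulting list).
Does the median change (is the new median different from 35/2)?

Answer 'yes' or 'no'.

Old median = 35/2
Insert x = 25
New median = 18
Changed? yes

Answer: yes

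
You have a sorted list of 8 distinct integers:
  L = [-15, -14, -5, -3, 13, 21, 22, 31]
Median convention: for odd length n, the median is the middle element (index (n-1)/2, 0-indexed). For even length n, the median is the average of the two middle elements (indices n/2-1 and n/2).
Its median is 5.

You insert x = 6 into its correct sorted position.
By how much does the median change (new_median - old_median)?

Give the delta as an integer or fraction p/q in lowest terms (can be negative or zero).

Answer: 1

Derivation:
Old median = 5
After inserting x = 6: new sorted = [-15, -14, -5, -3, 6, 13, 21, 22, 31]
New median = 6
Delta = 6 - 5 = 1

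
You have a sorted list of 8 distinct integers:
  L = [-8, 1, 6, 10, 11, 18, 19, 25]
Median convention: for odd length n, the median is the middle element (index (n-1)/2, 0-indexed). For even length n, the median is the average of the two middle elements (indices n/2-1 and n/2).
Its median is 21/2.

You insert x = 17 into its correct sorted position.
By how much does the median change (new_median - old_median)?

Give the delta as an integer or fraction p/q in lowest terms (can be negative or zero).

Old median = 21/2
After inserting x = 17: new sorted = [-8, 1, 6, 10, 11, 17, 18, 19, 25]
New median = 11
Delta = 11 - 21/2 = 1/2

Answer: 1/2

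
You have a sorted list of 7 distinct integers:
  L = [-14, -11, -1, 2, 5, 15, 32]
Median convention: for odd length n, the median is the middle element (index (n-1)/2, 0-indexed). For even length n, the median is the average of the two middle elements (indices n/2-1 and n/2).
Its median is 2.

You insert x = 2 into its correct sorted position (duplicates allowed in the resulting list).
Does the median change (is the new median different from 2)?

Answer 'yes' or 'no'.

Answer: no

Derivation:
Old median = 2
Insert x = 2
New median = 2
Changed? no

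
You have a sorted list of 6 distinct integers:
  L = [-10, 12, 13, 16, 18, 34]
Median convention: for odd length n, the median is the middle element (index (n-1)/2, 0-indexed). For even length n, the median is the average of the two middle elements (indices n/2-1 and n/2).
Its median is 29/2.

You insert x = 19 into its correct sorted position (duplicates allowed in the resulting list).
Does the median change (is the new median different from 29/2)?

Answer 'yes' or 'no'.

Old median = 29/2
Insert x = 19
New median = 16
Changed? yes

Answer: yes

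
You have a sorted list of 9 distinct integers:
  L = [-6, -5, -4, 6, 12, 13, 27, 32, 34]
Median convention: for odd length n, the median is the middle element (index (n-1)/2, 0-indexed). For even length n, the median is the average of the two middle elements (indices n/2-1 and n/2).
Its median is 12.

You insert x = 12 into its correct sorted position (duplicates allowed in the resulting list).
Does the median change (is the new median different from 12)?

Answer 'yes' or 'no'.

Answer: no

Derivation:
Old median = 12
Insert x = 12
New median = 12
Changed? no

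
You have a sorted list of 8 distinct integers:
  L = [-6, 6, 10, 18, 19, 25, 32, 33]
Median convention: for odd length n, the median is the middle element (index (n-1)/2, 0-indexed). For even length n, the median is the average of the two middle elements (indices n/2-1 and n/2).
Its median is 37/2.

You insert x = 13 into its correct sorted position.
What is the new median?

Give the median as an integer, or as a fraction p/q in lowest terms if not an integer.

Answer: 18

Derivation:
Old list (sorted, length 8): [-6, 6, 10, 18, 19, 25, 32, 33]
Old median = 37/2
Insert x = 13
Old length even (8). Middle pair: indices 3,4 = 18,19.
New length odd (9). New median = single middle element.
x = 13: 3 elements are < x, 5 elements are > x.
New sorted list: [-6, 6, 10, 13, 18, 19, 25, 32, 33]
New median = 18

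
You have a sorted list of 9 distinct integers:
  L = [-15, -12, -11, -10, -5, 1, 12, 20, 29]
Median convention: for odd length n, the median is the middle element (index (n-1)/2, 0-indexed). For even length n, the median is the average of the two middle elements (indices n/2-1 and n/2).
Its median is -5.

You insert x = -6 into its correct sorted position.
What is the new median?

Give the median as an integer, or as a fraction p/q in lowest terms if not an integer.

Old list (sorted, length 9): [-15, -12, -11, -10, -5, 1, 12, 20, 29]
Old median = -5
Insert x = -6
Old length odd (9). Middle was index 4 = -5.
New length even (10). New median = avg of two middle elements.
x = -6: 4 elements are < x, 5 elements are > x.
New sorted list: [-15, -12, -11, -10, -6, -5, 1, 12, 20, 29]
New median = -11/2

Answer: -11/2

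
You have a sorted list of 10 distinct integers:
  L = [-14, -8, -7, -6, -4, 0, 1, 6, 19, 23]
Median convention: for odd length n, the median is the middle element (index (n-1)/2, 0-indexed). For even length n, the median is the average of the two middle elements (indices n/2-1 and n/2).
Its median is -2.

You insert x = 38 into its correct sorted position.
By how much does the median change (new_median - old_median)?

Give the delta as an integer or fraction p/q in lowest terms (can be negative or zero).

Answer: 2

Derivation:
Old median = -2
After inserting x = 38: new sorted = [-14, -8, -7, -6, -4, 0, 1, 6, 19, 23, 38]
New median = 0
Delta = 0 - -2 = 2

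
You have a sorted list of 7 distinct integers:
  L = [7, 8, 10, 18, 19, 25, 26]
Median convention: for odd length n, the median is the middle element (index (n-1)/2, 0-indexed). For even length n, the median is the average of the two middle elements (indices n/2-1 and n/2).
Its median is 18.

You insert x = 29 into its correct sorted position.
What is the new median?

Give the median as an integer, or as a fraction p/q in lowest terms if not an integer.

Old list (sorted, length 7): [7, 8, 10, 18, 19, 25, 26]
Old median = 18
Insert x = 29
Old length odd (7). Middle was index 3 = 18.
New length even (8). New median = avg of two middle elements.
x = 29: 7 elements are < x, 0 elements are > x.
New sorted list: [7, 8, 10, 18, 19, 25, 26, 29]
New median = 37/2

Answer: 37/2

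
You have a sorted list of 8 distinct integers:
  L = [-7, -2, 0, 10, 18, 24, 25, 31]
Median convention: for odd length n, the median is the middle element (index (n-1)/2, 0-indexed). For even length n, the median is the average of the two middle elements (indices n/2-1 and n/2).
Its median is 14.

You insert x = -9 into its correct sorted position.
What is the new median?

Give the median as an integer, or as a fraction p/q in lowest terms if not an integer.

Old list (sorted, length 8): [-7, -2, 0, 10, 18, 24, 25, 31]
Old median = 14
Insert x = -9
Old length even (8). Middle pair: indices 3,4 = 10,18.
New length odd (9). New median = single middle element.
x = -9: 0 elements are < x, 8 elements are > x.
New sorted list: [-9, -7, -2, 0, 10, 18, 24, 25, 31]
New median = 10

Answer: 10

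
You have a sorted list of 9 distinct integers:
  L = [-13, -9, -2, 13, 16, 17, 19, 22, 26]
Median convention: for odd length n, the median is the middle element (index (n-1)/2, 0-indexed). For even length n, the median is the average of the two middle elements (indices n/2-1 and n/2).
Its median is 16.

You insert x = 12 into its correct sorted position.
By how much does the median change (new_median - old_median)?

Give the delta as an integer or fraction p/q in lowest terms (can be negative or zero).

Answer: -3/2

Derivation:
Old median = 16
After inserting x = 12: new sorted = [-13, -9, -2, 12, 13, 16, 17, 19, 22, 26]
New median = 29/2
Delta = 29/2 - 16 = -3/2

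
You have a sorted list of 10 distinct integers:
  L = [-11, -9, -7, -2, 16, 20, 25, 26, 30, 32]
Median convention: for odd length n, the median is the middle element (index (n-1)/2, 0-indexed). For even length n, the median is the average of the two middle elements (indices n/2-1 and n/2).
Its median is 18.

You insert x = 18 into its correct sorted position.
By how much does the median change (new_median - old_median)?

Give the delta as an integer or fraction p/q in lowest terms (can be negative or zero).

Answer: 0

Derivation:
Old median = 18
After inserting x = 18: new sorted = [-11, -9, -7, -2, 16, 18, 20, 25, 26, 30, 32]
New median = 18
Delta = 18 - 18 = 0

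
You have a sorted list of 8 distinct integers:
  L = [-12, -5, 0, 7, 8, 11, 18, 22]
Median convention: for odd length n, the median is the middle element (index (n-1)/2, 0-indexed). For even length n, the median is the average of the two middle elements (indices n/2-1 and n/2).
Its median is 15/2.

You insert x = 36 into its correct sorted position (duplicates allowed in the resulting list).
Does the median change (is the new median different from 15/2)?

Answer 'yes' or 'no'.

Answer: yes

Derivation:
Old median = 15/2
Insert x = 36
New median = 8
Changed? yes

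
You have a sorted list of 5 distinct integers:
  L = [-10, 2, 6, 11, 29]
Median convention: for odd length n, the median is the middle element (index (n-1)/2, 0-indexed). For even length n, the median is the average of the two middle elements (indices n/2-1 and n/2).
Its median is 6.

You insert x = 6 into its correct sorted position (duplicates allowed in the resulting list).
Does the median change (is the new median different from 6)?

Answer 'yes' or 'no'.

Answer: no

Derivation:
Old median = 6
Insert x = 6
New median = 6
Changed? no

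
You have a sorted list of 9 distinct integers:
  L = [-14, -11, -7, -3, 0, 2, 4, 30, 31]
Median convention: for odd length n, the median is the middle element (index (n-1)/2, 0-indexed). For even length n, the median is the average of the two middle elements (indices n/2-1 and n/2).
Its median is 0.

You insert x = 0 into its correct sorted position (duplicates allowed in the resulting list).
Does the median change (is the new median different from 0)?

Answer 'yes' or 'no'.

Answer: no

Derivation:
Old median = 0
Insert x = 0
New median = 0
Changed? no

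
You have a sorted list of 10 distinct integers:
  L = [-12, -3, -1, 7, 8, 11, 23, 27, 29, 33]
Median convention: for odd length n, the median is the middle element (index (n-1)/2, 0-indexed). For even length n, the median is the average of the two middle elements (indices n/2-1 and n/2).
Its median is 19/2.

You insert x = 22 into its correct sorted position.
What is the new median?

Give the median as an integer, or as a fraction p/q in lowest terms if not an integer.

Old list (sorted, length 10): [-12, -3, -1, 7, 8, 11, 23, 27, 29, 33]
Old median = 19/2
Insert x = 22
Old length even (10). Middle pair: indices 4,5 = 8,11.
New length odd (11). New median = single middle element.
x = 22: 6 elements are < x, 4 elements are > x.
New sorted list: [-12, -3, -1, 7, 8, 11, 22, 23, 27, 29, 33]
New median = 11

Answer: 11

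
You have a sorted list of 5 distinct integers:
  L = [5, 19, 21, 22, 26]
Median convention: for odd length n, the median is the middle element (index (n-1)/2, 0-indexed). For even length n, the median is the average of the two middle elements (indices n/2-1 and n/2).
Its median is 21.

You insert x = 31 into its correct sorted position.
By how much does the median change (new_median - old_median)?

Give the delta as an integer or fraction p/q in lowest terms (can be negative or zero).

Answer: 1/2

Derivation:
Old median = 21
After inserting x = 31: new sorted = [5, 19, 21, 22, 26, 31]
New median = 43/2
Delta = 43/2 - 21 = 1/2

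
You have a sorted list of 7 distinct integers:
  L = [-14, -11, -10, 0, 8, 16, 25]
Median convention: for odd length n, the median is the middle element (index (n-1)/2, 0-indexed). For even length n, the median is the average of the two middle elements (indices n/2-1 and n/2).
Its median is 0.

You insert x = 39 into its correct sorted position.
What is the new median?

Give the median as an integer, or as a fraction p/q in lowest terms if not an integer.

Old list (sorted, length 7): [-14, -11, -10, 0, 8, 16, 25]
Old median = 0
Insert x = 39
Old length odd (7). Middle was index 3 = 0.
New length even (8). New median = avg of two middle elements.
x = 39: 7 elements are < x, 0 elements are > x.
New sorted list: [-14, -11, -10, 0, 8, 16, 25, 39]
New median = 4

Answer: 4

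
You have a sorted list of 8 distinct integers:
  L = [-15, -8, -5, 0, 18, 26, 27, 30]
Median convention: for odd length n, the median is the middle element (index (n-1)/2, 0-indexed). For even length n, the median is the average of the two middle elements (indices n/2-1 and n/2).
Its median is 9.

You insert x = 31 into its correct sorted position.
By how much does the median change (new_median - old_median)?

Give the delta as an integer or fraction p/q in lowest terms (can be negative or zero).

Old median = 9
After inserting x = 31: new sorted = [-15, -8, -5, 0, 18, 26, 27, 30, 31]
New median = 18
Delta = 18 - 9 = 9

Answer: 9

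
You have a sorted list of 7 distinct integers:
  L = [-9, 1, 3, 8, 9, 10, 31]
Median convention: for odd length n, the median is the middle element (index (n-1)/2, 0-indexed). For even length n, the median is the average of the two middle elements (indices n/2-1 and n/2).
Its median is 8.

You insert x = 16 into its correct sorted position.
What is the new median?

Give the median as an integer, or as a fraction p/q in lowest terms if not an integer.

Old list (sorted, length 7): [-9, 1, 3, 8, 9, 10, 31]
Old median = 8
Insert x = 16
Old length odd (7). Middle was index 3 = 8.
New length even (8). New median = avg of two middle elements.
x = 16: 6 elements are < x, 1 elements are > x.
New sorted list: [-9, 1, 3, 8, 9, 10, 16, 31]
New median = 17/2

Answer: 17/2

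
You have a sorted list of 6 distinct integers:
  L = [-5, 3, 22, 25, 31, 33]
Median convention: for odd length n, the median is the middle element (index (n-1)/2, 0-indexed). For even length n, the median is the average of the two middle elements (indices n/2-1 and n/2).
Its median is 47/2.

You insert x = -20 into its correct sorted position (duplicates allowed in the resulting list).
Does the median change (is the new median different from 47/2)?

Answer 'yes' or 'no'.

Old median = 47/2
Insert x = -20
New median = 22
Changed? yes

Answer: yes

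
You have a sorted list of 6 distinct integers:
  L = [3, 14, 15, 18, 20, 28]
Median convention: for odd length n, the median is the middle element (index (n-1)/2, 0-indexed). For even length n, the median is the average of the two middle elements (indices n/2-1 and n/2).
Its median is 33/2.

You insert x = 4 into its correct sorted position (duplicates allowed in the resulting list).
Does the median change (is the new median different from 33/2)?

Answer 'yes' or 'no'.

Answer: yes

Derivation:
Old median = 33/2
Insert x = 4
New median = 15
Changed? yes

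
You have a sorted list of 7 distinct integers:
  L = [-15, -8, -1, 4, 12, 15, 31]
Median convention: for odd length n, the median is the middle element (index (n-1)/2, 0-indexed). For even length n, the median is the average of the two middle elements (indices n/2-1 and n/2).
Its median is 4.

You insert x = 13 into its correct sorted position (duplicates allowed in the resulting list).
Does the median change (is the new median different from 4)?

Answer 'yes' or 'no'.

Answer: yes

Derivation:
Old median = 4
Insert x = 13
New median = 8
Changed? yes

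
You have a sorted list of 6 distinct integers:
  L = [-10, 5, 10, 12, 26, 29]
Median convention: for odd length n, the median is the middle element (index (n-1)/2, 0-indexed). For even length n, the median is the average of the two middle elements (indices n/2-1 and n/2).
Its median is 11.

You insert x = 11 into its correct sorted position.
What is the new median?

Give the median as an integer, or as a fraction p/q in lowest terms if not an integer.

Answer: 11

Derivation:
Old list (sorted, length 6): [-10, 5, 10, 12, 26, 29]
Old median = 11
Insert x = 11
Old length even (6). Middle pair: indices 2,3 = 10,12.
New length odd (7). New median = single middle element.
x = 11: 3 elements are < x, 3 elements are > x.
New sorted list: [-10, 5, 10, 11, 12, 26, 29]
New median = 11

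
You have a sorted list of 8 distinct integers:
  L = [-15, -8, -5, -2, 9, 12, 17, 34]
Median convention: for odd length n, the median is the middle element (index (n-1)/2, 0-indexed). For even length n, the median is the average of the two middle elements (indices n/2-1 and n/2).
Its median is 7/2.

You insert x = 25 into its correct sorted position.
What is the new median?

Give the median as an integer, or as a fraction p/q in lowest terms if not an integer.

Answer: 9

Derivation:
Old list (sorted, length 8): [-15, -8, -5, -2, 9, 12, 17, 34]
Old median = 7/2
Insert x = 25
Old length even (8). Middle pair: indices 3,4 = -2,9.
New length odd (9). New median = single middle element.
x = 25: 7 elements are < x, 1 elements are > x.
New sorted list: [-15, -8, -5, -2, 9, 12, 17, 25, 34]
New median = 9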